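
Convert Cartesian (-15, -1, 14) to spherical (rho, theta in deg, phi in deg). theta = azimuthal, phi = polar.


rho = sqrt((-15)^2 + (-1)^2 + 14^2) = 20.5426
theta = atan2(-1, -15) = 183.8141 deg
phi = acos(14/20.5426) = 47.0383 deg

rho = 20.5426, theta = 183.8141 deg, phi = 47.0383 deg


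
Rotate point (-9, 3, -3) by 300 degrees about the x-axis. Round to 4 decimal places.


x' = -9
y' = 3*cos(300) - -3*sin(300) = -1.0981
z' = 3*sin(300) + -3*cos(300) = -4.0981

(-9, -1.0981, -4.0981)


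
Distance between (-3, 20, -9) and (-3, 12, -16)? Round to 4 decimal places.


d = sqrt((-3--3)^2 + (12-20)^2 + (-16--9)^2) = 10.6301

10.6301


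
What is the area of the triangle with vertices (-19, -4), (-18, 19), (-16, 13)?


Area = |x1(y2-y3) + x2(y3-y1) + x3(y1-y2)| / 2
= |-19*(19-13) + -18*(13--4) + -16*(-4-19)| / 2
= 26

26


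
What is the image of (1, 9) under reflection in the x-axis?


Reflection across x-axis: (x, y) -> (x, -y)
(1, 9) -> (1, -9)

(1, -9)


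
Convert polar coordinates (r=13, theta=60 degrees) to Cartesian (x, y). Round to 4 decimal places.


x = 13 * cos(60) = 6.5
y = 13 * sin(60) = 11.2583

(6.5, 11.2583)


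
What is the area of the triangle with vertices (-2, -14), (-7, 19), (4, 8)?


Area = |x1(y2-y3) + x2(y3-y1) + x3(y1-y2)| / 2
= |-2*(19-8) + -7*(8--14) + 4*(-14-19)| / 2
= 154

154


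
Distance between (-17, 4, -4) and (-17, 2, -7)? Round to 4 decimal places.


d = sqrt((-17--17)^2 + (2-4)^2 + (-7--4)^2) = 3.6056

3.6056


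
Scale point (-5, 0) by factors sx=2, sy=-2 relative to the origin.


Scaling: (x*sx, y*sy) = (-5*2, 0*-2) = (-10, 0)

(-10, 0)


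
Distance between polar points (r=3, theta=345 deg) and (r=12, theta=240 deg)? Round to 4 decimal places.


d = sqrt(r1^2 + r2^2 - 2*r1*r2*cos(t2-t1))
d = sqrt(3^2 + 12^2 - 2*3*12*cos(240-345)) = 13.101

13.101


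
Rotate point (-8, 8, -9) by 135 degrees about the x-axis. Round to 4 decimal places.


x' = -8
y' = 8*cos(135) - -9*sin(135) = 0.7071
z' = 8*sin(135) + -9*cos(135) = 12.0208

(-8, 0.7071, 12.0208)


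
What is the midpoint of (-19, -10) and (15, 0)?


Midpoint = ((-19+15)/2, (-10+0)/2) = (-2, -5)

(-2, -5)


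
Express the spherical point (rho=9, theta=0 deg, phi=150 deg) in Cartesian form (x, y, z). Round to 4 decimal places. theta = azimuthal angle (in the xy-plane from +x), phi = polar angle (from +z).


x = 9 * sin(150) * cos(0) = 4.5
y = 9 * sin(150) * sin(0) = 0
z = 9 * cos(150) = -7.7942

(4.5, 0, -7.7942)


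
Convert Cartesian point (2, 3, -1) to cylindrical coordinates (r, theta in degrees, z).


r = sqrt(2^2 + 3^2) = 3.6056
theta = atan2(3, 2) = 56.3099 deg
z = -1

r = 3.6056, theta = 56.3099 deg, z = -1


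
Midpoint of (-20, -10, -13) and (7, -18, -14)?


Midpoint = ((-20+7)/2, (-10+-18)/2, (-13+-14)/2) = (-6.5, -14, -13.5)

(-6.5, -14, -13.5)


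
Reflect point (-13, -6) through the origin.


Reflection through origin: (x, y) -> (-x, -y)
(-13, -6) -> (13, 6)

(13, 6)


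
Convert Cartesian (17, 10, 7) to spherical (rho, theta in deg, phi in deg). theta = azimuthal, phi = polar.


rho = sqrt(17^2 + 10^2 + 7^2) = 20.9284
theta = atan2(10, 17) = 30.4655 deg
phi = acos(7/20.9284) = 70.4595 deg

rho = 20.9284, theta = 30.4655 deg, phi = 70.4595 deg


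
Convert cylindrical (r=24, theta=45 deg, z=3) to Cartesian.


x = 24 * cos(45) = 16.9706
y = 24 * sin(45) = 16.9706
z = 3

(16.9706, 16.9706, 3)


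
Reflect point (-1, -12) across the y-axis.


Reflection across y-axis: (x, y) -> (-x, y)
(-1, -12) -> (1, -12)

(1, -12)


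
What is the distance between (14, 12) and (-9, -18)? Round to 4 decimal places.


d = sqrt((-9-14)^2 + (-18-12)^2) = 37.8021

37.8021


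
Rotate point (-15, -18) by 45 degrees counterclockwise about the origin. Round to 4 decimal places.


x' = -15*cos(45) - -18*sin(45) = 2.1213
y' = -15*sin(45) + -18*cos(45) = -23.3345

(2.1213, -23.3345)


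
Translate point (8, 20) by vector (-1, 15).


Translation: (x+dx, y+dy) = (8+-1, 20+15) = (7, 35)

(7, 35)


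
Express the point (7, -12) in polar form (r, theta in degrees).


r = sqrt(7^2 + (-12)^2) = 13.8924
theta = atan2(-12, 7) = 300.2564 degrees

r = 13.8924, theta = 300.2564 degrees


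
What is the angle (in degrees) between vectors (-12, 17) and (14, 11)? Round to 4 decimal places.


dot = -12*14 + 17*11 = 19
|u| = 20.8087, |v| = 17.8045
cos(angle) = 0.0513
angle = 87.0604 degrees

87.0604 degrees


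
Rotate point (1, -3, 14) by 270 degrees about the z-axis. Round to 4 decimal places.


x' = 1*cos(270) - -3*sin(270) = -3
y' = 1*sin(270) + -3*cos(270) = -1
z' = 14

(-3, -1, 14)


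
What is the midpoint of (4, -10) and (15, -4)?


Midpoint = ((4+15)/2, (-10+-4)/2) = (9.5, -7)

(9.5, -7)


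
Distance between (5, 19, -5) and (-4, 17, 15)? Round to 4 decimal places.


d = sqrt((-4-5)^2 + (17-19)^2 + (15--5)^2) = 22.0227

22.0227


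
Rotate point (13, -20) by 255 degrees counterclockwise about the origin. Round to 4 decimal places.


x' = 13*cos(255) - -20*sin(255) = -22.6832
y' = 13*sin(255) + -20*cos(255) = -7.3807

(-22.6832, -7.3807)


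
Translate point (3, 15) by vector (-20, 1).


Translation: (x+dx, y+dy) = (3+-20, 15+1) = (-17, 16)

(-17, 16)


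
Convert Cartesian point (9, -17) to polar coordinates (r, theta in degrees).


r = sqrt(9^2 + (-17)^2) = 19.2354
theta = atan2(-17, 9) = 297.8973 degrees

r = 19.2354, theta = 297.8973 degrees


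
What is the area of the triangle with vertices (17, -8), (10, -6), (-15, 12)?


Area = |x1(y2-y3) + x2(y3-y1) + x3(y1-y2)| / 2
= |17*(-6-12) + 10*(12--8) + -15*(-8--6)| / 2
= 38

38


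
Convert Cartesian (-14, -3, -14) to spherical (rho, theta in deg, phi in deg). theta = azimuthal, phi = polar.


rho = sqrt((-14)^2 + (-3)^2 + (-14)^2) = 20.025
theta = atan2(-3, -14) = 192.0948 deg
phi = acos(-14/20.025) = 134.357 deg

rho = 20.025, theta = 192.0948 deg, phi = 134.357 deg


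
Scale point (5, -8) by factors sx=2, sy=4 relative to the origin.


Scaling: (x*sx, y*sy) = (5*2, -8*4) = (10, -32)

(10, -32)


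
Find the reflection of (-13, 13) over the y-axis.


Reflection across y-axis: (x, y) -> (-x, y)
(-13, 13) -> (13, 13)

(13, 13)


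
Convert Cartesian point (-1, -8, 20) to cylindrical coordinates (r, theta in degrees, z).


r = sqrt((-1)^2 + (-8)^2) = 8.0623
theta = atan2(-8, -1) = 262.875 deg
z = 20

r = 8.0623, theta = 262.875 deg, z = 20


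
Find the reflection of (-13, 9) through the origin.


Reflection through origin: (x, y) -> (-x, -y)
(-13, 9) -> (13, -9)

(13, -9)


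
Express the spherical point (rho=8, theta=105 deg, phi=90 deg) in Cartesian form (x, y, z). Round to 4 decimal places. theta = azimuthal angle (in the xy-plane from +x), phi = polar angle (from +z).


x = 8 * sin(90) * cos(105) = -2.0706
y = 8 * sin(90) * sin(105) = 7.7274
z = 8 * cos(90) = 0

(-2.0706, 7.7274, 0)


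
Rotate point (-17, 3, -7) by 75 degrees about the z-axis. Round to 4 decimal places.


x' = -17*cos(75) - 3*sin(75) = -7.2977
y' = -17*sin(75) + 3*cos(75) = -15.6443
z' = -7

(-7.2977, -15.6443, -7)


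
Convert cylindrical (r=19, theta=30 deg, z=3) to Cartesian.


x = 19 * cos(30) = 16.4545
y = 19 * sin(30) = 9.5
z = 3

(16.4545, 9.5, 3)


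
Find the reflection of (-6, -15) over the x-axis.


Reflection across x-axis: (x, y) -> (x, -y)
(-6, -15) -> (-6, 15)

(-6, 15)


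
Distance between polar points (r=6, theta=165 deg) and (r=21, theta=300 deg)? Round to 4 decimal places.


d = sqrt(r1^2 + r2^2 - 2*r1*r2*cos(t2-t1))
d = sqrt(6^2 + 21^2 - 2*6*21*cos(300-165)) = 25.5967

25.5967


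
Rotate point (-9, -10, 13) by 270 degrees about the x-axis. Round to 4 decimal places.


x' = -9
y' = -10*cos(270) - 13*sin(270) = 13
z' = -10*sin(270) + 13*cos(270) = 10

(-9, 13, 10)


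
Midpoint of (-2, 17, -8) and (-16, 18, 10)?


Midpoint = ((-2+-16)/2, (17+18)/2, (-8+10)/2) = (-9, 17.5, 1)

(-9, 17.5, 1)


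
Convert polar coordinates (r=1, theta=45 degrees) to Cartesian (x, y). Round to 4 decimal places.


x = 1 * cos(45) = 0.7071
y = 1 * sin(45) = 0.7071

(0.7071, 0.7071)


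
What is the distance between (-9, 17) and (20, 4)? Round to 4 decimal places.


d = sqrt((20--9)^2 + (4-17)^2) = 31.7805

31.7805


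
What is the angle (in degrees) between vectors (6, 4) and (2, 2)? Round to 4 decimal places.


dot = 6*2 + 4*2 = 20
|u| = 7.2111, |v| = 2.8284
cos(angle) = 0.9806
angle = 11.3099 degrees

11.3099 degrees


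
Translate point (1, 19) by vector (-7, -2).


Translation: (x+dx, y+dy) = (1+-7, 19+-2) = (-6, 17)

(-6, 17)


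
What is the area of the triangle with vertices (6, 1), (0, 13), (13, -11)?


Area = |x1(y2-y3) + x2(y3-y1) + x3(y1-y2)| / 2
= |6*(13--11) + 0*(-11-1) + 13*(1-13)| / 2
= 6

6


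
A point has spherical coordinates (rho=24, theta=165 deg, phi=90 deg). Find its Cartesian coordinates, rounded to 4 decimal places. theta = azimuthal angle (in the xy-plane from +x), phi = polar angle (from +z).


x = 24 * sin(90) * cos(165) = -23.1822
y = 24 * sin(90) * sin(165) = 6.2117
z = 24 * cos(90) = 0

(-23.1822, 6.2117, 0)


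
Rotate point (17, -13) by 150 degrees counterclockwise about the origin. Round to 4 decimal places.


x' = 17*cos(150) - -13*sin(150) = -8.2224
y' = 17*sin(150) + -13*cos(150) = 19.7583

(-8.2224, 19.7583)


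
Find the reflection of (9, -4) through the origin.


Reflection through origin: (x, y) -> (-x, -y)
(9, -4) -> (-9, 4)

(-9, 4)


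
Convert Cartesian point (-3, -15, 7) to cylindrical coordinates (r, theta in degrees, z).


r = sqrt((-3)^2 + (-15)^2) = 15.2971
theta = atan2(-15, -3) = 258.6901 deg
z = 7

r = 15.2971, theta = 258.6901 deg, z = 7


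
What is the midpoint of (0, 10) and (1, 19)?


Midpoint = ((0+1)/2, (10+19)/2) = (0.5, 14.5)

(0.5, 14.5)


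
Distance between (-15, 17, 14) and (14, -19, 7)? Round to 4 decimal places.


d = sqrt((14--15)^2 + (-19-17)^2 + (7-14)^2) = 46.7547

46.7547


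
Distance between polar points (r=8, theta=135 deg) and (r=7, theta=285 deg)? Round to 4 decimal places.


d = sqrt(r1^2 + r2^2 - 2*r1*r2*cos(t2-t1))
d = sqrt(8^2 + 7^2 - 2*8*7*cos(285-135)) = 14.4912

14.4912


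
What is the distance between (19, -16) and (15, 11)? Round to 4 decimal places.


d = sqrt((15-19)^2 + (11--16)^2) = 27.2947

27.2947


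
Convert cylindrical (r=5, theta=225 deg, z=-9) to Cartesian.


x = 5 * cos(225) = -3.5355
y = 5 * sin(225) = -3.5355
z = -9

(-3.5355, -3.5355, -9)


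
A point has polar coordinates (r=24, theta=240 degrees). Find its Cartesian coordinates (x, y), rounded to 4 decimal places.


x = 24 * cos(240) = -12
y = 24 * sin(240) = -20.7846

(-12, -20.7846)


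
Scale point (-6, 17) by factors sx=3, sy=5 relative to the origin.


Scaling: (x*sx, y*sy) = (-6*3, 17*5) = (-18, 85)

(-18, 85)


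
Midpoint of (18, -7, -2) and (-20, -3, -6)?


Midpoint = ((18+-20)/2, (-7+-3)/2, (-2+-6)/2) = (-1, -5, -4)

(-1, -5, -4)


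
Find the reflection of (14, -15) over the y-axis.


Reflection across y-axis: (x, y) -> (-x, y)
(14, -15) -> (-14, -15)

(-14, -15)


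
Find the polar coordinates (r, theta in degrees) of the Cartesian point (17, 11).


r = sqrt(17^2 + 11^2) = 20.2485
theta = atan2(11, 17) = 32.9052 degrees

r = 20.2485, theta = 32.9052 degrees


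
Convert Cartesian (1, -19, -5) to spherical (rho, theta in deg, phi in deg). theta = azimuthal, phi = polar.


rho = sqrt(1^2 + (-19)^2 + (-5)^2) = 19.6723
theta = atan2(-19, 1) = 273.0128 deg
phi = acos(-5/19.6723) = 104.7241 deg

rho = 19.6723, theta = 273.0128 deg, phi = 104.7241 deg


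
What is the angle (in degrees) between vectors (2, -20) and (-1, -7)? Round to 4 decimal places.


dot = 2*-1 + -20*-7 = 138
|u| = 20.0998, |v| = 7.0711
cos(angle) = 0.971
angle = 13.8407 degrees

13.8407 degrees


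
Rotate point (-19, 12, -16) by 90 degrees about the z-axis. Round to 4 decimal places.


x' = -19*cos(90) - 12*sin(90) = -12
y' = -19*sin(90) + 12*cos(90) = -19
z' = -16

(-12, -19, -16)


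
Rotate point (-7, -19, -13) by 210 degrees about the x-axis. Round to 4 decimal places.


x' = -7
y' = -19*cos(210) - -13*sin(210) = 9.9545
z' = -19*sin(210) + -13*cos(210) = 20.7583

(-7, 9.9545, 20.7583)


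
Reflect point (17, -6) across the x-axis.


Reflection across x-axis: (x, y) -> (x, -y)
(17, -6) -> (17, 6)

(17, 6)


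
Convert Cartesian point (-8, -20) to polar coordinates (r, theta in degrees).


r = sqrt((-8)^2 + (-20)^2) = 21.5407
theta = atan2(-20, -8) = 248.1986 degrees

r = 21.5407, theta = 248.1986 degrees


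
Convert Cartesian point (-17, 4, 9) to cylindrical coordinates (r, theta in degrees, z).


r = sqrt((-17)^2 + 4^2) = 17.4642
theta = atan2(4, -17) = 166.7595 deg
z = 9

r = 17.4642, theta = 166.7595 deg, z = 9


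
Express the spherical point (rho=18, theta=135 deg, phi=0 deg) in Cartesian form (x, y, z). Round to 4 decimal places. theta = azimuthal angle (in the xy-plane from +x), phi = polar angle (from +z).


x = 18 * sin(0) * cos(135) = 0
y = 18 * sin(0) * sin(135) = 0
z = 18 * cos(0) = 18

(0, 0, 18)


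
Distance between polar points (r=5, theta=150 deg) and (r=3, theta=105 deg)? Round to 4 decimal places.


d = sqrt(r1^2 + r2^2 - 2*r1*r2*cos(t2-t1))
d = sqrt(5^2 + 3^2 - 2*5*3*cos(105-150)) = 3.5759

3.5759


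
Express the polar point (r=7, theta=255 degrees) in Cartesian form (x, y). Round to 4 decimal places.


x = 7 * cos(255) = -1.8117
y = 7 * sin(255) = -6.7615

(-1.8117, -6.7615)


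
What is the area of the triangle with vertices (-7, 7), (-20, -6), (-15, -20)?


Area = |x1(y2-y3) + x2(y3-y1) + x3(y1-y2)| / 2
= |-7*(-6--20) + -20*(-20-7) + -15*(7--6)| / 2
= 123.5

123.5


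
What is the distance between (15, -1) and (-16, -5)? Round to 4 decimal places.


d = sqrt((-16-15)^2 + (-5--1)^2) = 31.257

31.257


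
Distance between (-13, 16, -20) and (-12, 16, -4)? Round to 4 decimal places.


d = sqrt((-12--13)^2 + (16-16)^2 + (-4--20)^2) = 16.0312

16.0312


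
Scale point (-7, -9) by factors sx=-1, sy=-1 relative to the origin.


Scaling: (x*sx, y*sy) = (-7*-1, -9*-1) = (7, 9)

(7, 9)


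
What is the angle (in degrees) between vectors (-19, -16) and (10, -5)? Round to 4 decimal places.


dot = -19*10 + -16*-5 = -110
|u| = 24.8395, |v| = 11.1803
cos(angle) = -0.3961
angle = 113.334 degrees

113.334 degrees


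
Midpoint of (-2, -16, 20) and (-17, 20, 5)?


Midpoint = ((-2+-17)/2, (-16+20)/2, (20+5)/2) = (-9.5, 2, 12.5)

(-9.5, 2, 12.5)


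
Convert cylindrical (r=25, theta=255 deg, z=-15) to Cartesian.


x = 25 * cos(255) = -6.4705
y = 25 * sin(255) = -24.1481
z = -15

(-6.4705, -24.1481, -15)


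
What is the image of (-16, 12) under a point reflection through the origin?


Reflection through origin: (x, y) -> (-x, -y)
(-16, 12) -> (16, -12)

(16, -12)


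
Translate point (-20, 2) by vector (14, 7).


Translation: (x+dx, y+dy) = (-20+14, 2+7) = (-6, 9)

(-6, 9)


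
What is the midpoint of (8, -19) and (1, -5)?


Midpoint = ((8+1)/2, (-19+-5)/2) = (4.5, -12)

(4.5, -12)


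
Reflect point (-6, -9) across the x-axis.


Reflection across x-axis: (x, y) -> (x, -y)
(-6, -9) -> (-6, 9)

(-6, 9)


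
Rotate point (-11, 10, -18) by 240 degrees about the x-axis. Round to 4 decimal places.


x' = -11
y' = 10*cos(240) - -18*sin(240) = -20.5885
z' = 10*sin(240) + -18*cos(240) = 0.3397

(-11, -20.5885, 0.3397)


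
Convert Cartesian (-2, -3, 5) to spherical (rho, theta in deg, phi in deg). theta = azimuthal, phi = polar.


rho = sqrt((-2)^2 + (-3)^2 + 5^2) = 6.1644
theta = atan2(-3, -2) = 236.3099 deg
phi = acos(5/6.1644) = 35.7958 deg

rho = 6.1644, theta = 236.3099 deg, phi = 35.7958 deg


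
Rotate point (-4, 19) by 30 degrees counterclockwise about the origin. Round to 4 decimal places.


x' = -4*cos(30) - 19*sin(30) = -12.9641
y' = -4*sin(30) + 19*cos(30) = 14.4545

(-12.9641, 14.4545)


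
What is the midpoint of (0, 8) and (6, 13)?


Midpoint = ((0+6)/2, (8+13)/2) = (3, 10.5)

(3, 10.5)


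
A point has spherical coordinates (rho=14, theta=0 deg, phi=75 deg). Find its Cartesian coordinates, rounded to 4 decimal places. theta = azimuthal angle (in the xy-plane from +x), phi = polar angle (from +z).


x = 14 * sin(75) * cos(0) = 13.523
y = 14 * sin(75) * sin(0) = 0
z = 14 * cos(75) = 3.6235

(13.523, 0, 3.6235)


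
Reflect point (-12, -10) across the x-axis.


Reflection across x-axis: (x, y) -> (x, -y)
(-12, -10) -> (-12, 10)

(-12, 10)


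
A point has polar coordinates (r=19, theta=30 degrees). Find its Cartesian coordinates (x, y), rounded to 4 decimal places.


x = 19 * cos(30) = 16.4545
y = 19 * sin(30) = 9.5

(16.4545, 9.5)


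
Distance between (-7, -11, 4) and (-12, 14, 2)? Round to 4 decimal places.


d = sqrt((-12--7)^2 + (14--11)^2 + (2-4)^2) = 25.5734

25.5734


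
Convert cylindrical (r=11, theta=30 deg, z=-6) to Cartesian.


x = 11 * cos(30) = 9.5263
y = 11 * sin(30) = 5.5
z = -6

(9.5263, 5.5, -6)


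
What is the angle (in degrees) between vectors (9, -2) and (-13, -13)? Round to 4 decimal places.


dot = 9*-13 + -2*-13 = -91
|u| = 9.2195, |v| = 18.3848
cos(angle) = -0.5369
angle = 122.4712 degrees

122.4712 degrees


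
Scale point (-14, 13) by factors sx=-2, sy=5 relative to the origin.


Scaling: (x*sx, y*sy) = (-14*-2, 13*5) = (28, 65)

(28, 65)


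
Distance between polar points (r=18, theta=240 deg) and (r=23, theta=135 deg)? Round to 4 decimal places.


d = sqrt(r1^2 + r2^2 - 2*r1*r2*cos(t2-t1))
d = sqrt(18^2 + 23^2 - 2*18*23*cos(135-240)) = 32.6696

32.6696


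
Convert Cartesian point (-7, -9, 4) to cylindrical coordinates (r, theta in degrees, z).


r = sqrt((-7)^2 + (-9)^2) = 11.4018
theta = atan2(-9, -7) = 232.125 deg
z = 4

r = 11.4018, theta = 232.125 deg, z = 4


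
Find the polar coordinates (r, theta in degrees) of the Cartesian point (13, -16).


r = sqrt(13^2 + (-16)^2) = 20.6155
theta = atan2(-16, 13) = 309.0939 degrees

r = 20.6155, theta = 309.0939 degrees


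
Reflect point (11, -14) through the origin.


Reflection through origin: (x, y) -> (-x, -y)
(11, -14) -> (-11, 14)

(-11, 14)


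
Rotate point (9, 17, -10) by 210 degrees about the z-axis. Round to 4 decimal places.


x' = 9*cos(210) - 17*sin(210) = 0.7058
y' = 9*sin(210) + 17*cos(210) = -19.2224
z' = -10

(0.7058, -19.2224, -10)


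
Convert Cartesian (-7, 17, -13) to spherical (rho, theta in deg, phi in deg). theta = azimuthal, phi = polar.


rho = sqrt((-7)^2 + 17^2 + (-13)^2) = 22.5167
theta = atan2(17, -7) = 112.3801 deg
phi = acos(-13/22.5167) = 125.2644 deg

rho = 22.5167, theta = 112.3801 deg, phi = 125.2644 deg


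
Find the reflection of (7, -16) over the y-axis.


Reflection across y-axis: (x, y) -> (-x, y)
(7, -16) -> (-7, -16)

(-7, -16)


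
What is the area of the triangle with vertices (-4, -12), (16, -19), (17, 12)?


Area = |x1(y2-y3) + x2(y3-y1) + x3(y1-y2)| / 2
= |-4*(-19-12) + 16*(12--12) + 17*(-12--19)| / 2
= 313.5

313.5


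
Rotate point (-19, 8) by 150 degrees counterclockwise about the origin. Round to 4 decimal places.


x' = -19*cos(150) - 8*sin(150) = 12.4545
y' = -19*sin(150) + 8*cos(150) = -16.4282

(12.4545, -16.4282)


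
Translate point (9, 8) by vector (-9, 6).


Translation: (x+dx, y+dy) = (9+-9, 8+6) = (0, 14)

(0, 14)


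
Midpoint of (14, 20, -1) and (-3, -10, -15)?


Midpoint = ((14+-3)/2, (20+-10)/2, (-1+-15)/2) = (5.5, 5, -8)

(5.5, 5, -8)


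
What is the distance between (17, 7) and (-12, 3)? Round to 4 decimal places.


d = sqrt((-12-17)^2 + (3-7)^2) = 29.2746

29.2746


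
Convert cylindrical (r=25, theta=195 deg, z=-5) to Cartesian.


x = 25 * cos(195) = -24.1481
y = 25 * sin(195) = -6.4705
z = -5

(-24.1481, -6.4705, -5)


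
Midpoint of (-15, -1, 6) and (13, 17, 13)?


Midpoint = ((-15+13)/2, (-1+17)/2, (6+13)/2) = (-1, 8, 9.5)

(-1, 8, 9.5)


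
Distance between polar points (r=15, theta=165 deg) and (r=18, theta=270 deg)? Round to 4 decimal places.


d = sqrt(r1^2 + r2^2 - 2*r1*r2*cos(t2-t1))
d = sqrt(15^2 + 18^2 - 2*15*18*cos(270-165)) = 26.2443

26.2443


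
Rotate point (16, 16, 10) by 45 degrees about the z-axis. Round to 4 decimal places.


x' = 16*cos(45) - 16*sin(45) = 0
y' = 16*sin(45) + 16*cos(45) = 22.6274
z' = 10

(0, 22.6274, 10)


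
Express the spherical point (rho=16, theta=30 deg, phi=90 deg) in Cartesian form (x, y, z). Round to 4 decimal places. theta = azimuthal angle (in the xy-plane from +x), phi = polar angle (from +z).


x = 16 * sin(90) * cos(30) = 13.8564
y = 16 * sin(90) * sin(30) = 8
z = 16 * cos(90) = 0

(13.8564, 8, 0)


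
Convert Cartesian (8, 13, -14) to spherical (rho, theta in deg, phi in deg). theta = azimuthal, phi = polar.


rho = sqrt(8^2 + 13^2 + (-14)^2) = 20.7123
theta = atan2(13, 8) = 58.3925 deg
phi = acos(-14/20.7123) = 132.5261 deg

rho = 20.7123, theta = 58.3925 deg, phi = 132.5261 deg


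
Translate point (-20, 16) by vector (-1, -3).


Translation: (x+dx, y+dy) = (-20+-1, 16+-3) = (-21, 13)

(-21, 13)


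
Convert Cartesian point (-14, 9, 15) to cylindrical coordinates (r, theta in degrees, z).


r = sqrt((-14)^2 + 9^2) = 16.6433
theta = atan2(9, -14) = 147.2648 deg
z = 15

r = 16.6433, theta = 147.2648 deg, z = 15


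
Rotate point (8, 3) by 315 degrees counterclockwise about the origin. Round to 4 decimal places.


x' = 8*cos(315) - 3*sin(315) = 7.7782
y' = 8*sin(315) + 3*cos(315) = -3.5355

(7.7782, -3.5355)


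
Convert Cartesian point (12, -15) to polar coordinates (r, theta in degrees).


r = sqrt(12^2 + (-15)^2) = 19.2094
theta = atan2(-15, 12) = 308.6598 degrees

r = 19.2094, theta = 308.6598 degrees


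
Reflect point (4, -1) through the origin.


Reflection through origin: (x, y) -> (-x, -y)
(4, -1) -> (-4, 1)

(-4, 1)


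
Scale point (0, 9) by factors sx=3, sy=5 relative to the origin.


Scaling: (x*sx, y*sy) = (0*3, 9*5) = (0, 45)

(0, 45)


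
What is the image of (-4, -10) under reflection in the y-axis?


Reflection across y-axis: (x, y) -> (-x, y)
(-4, -10) -> (4, -10)

(4, -10)


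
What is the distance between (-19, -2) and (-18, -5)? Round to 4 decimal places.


d = sqrt((-18--19)^2 + (-5--2)^2) = 3.1623

3.1623


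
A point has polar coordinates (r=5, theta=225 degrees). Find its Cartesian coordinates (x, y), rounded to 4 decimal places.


x = 5 * cos(225) = -3.5355
y = 5 * sin(225) = -3.5355

(-3.5355, -3.5355)


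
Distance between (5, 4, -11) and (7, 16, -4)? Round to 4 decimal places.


d = sqrt((7-5)^2 + (16-4)^2 + (-4--11)^2) = 14.0357

14.0357


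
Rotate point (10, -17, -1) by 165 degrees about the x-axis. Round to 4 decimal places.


x' = 10
y' = -17*cos(165) - -1*sin(165) = 16.6796
z' = -17*sin(165) + -1*cos(165) = -3.434

(10, 16.6796, -3.434)


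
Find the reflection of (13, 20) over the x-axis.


Reflection across x-axis: (x, y) -> (x, -y)
(13, 20) -> (13, -20)

(13, -20)


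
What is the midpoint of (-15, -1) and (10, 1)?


Midpoint = ((-15+10)/2, (-1+1)/2) = (-2.5, 0)

(-2.5, 0)


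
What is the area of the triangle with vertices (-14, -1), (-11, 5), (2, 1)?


Area = |x1(y2-y3) + x2(y3-y1) + x3(y1-y2)| / 2
= |-14*(5-1) + -11*(1--1) + 2*(-1-5)| / 2
= 45

45


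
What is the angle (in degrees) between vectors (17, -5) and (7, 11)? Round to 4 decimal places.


dot = 17*7 + -5*11 = 64
|u| = 17.72, |v| = 13.0384
cos(angle) = 0.277
angle = 73.9183 degrees

73.9183 degrees


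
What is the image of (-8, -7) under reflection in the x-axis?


Reflection across x-axis: (x, y) -> (x, -y)
(-8, -7) -> (-8, 7)

(-8, 7)


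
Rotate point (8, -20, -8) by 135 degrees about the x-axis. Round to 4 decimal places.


x' = 8
y' = -20*cos(135) - -8*sin(135) = 19.799
z' = -20*sin(135) + -8*cos(135) = -8.4853

(8, 19.799, -8.4853)


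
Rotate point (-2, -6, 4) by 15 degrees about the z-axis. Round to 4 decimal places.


x' = -2*cos(15) - -6*sin(15) = -0.3789
y' = -2*sin(15) + -6*cos(15) = -6.3132
z' = 4

(-0.3789, -6.3132, 4)


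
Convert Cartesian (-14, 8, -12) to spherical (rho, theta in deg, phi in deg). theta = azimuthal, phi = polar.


rho = sqrt((-14)^2 + 8^2 + (-12)^2) = 20.0998
theta = atan2(8, -14) = 150.2551 deg
phi = acos(-12/20.0998) = 126.6569 deg

rho = 20.0998, theta = 150.2551 deg, phi = 126.6569 deg


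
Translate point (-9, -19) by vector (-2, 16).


Translation: (x+dx, y+dy) = (-9+-2, -19+16) = (-11, -3)

(-11, -3)


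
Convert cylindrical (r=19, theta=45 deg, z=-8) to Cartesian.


x = 19 * cos(45) = 13.435
y = 19 * sin(45) = 13.435
z = -8

(13.435, 13.435, -8)


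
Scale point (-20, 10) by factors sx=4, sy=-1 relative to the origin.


Scaling: (x*sx, y*sy) = (-20*4, 10*-1) = (-80, -10)

(-80, -10)


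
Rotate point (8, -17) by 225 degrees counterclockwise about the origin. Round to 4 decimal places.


x' = 8*cos(225) - -17*sin(225) = -17.6777
y' = 8*sin(225) + -17*cos(225) = 6.364

(-17.6777, 6.364)


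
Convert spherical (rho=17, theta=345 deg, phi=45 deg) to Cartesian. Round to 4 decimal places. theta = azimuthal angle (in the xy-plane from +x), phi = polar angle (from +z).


x = 17 * sin(45) * cos(345) = 11.6112
y = 17 * sin(45) * sin(345) = -3.1112
z = 17 * cos(45) = 12.0208

(11.6112, -3.1112, 12.0208)


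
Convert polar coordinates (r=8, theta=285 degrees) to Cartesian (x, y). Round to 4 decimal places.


x = 8 * cos(285) = 2.0706
y = 8 * sin(285) = -7.7274

(2.0706, -7.7274)


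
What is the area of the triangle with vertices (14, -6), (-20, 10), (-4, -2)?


Area = |x1(y2-y3) + x2(y3-y1) + x3(y1-y2)| / 2
= |14*(10--2) + -20*(-2--6) + -4*(-6-10)| / 2
= 76

76


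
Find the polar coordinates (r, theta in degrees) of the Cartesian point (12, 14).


r = sqrt(12^2 + 14^2) = 18.4391
theta = atan2(14, 12) = 49.3987 degrees

r = 18.4391, theta = 49.3987 degrees


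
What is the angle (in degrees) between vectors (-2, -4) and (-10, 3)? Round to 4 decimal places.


dot = -2*-10 + -4*3 = 8
|u| = 4.4721, |v| = 10.4403
cos(angle) = 0.1713
angle = 80.1342 degrees

80.1342 degrees


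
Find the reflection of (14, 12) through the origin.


Reflection through origin: (x, y) -> (-x, -y)
(14, 12) -> (-14, -12)

(-14, -12)


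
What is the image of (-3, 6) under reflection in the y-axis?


Reflection across y-axis: (x, y) -> (-x, y)
(-3, 6) -> (3, 6)

(3, 6)


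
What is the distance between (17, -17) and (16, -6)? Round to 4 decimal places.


d = sqrt((16-17)^2 + (-6--17)^2) = 11.0454

11.0454


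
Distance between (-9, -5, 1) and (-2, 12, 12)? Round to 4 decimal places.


d = sqrt((-2--9)^2 + (12--5)^2 + (12-1)^2) = 21.4243

21.4243


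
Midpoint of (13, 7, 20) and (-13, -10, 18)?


Midpoint = ((13+-13)/2, (7+-10)/2, (20+18)/2) = (0, -1.5, 19)

(0, -1.5, 19)


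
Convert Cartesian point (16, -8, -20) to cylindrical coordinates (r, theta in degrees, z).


r = sqrt(16^2 + (-8)^2) = 17.8885
theta = atan2(-8, 16) = 333.4349 deg
z = -20

r = 17.8885, theta = 333.4349 deg, z = -20


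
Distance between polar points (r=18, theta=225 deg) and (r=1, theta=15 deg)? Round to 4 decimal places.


d = sqrt(r1^2 + r2^2 - 2*r1*r2*cos(t2-t1))
d = sqrt(18^2 + 1^2 - 2*18*1*cos(15-225)) = 18.8726

18.8726


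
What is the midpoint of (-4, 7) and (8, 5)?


Midpoint = ((-4+8)/2, (7+5)/2) = (2, 6)

(2, 6)


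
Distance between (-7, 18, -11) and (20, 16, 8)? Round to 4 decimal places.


d = sqrt((20--7)^2 + (16-18)^2 + (8--11)^2) = 33.0757

33.0757


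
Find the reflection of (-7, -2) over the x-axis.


Reflection across x-axis: (x, y) -> (x, -y)
(-7, -2) -> (-7, 2)

(-7, 2)


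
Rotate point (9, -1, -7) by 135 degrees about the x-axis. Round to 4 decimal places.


x' = 9
y' = -1*cos(135) - -7*sin(135) = 5.6569
z' = -1*sin(135) + -7*cos(135) = 4.2426

(9, 5.6569, 4.2426)


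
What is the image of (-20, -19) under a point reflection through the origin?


Reflection through origin: (x, y) -> (-x, -y)
(-20, -19) -> (20, 19)

(20, 19)


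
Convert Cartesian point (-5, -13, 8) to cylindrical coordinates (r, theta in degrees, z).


r = sqrt((-5)^2 + (-13)^2) = 13.9284
theta = atan2(-13, -5) = 248.9625 deg
z = 8

r = 13.9284, theta = 248.9625 deg, z = 8


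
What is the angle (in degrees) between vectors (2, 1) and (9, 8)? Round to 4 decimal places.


dot = 2*9 + 1*8 = 26
|u| = 2.2361, |v| = 12.0416
cos(angle) = 0.9656
angle = 15.0685 degrees

15.0685 degrees


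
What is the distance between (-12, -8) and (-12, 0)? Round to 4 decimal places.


d = sqrt((-12--12)^2 + (0--8)^2) = 8

8


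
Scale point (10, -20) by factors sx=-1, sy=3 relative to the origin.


Scaling: (x*sx, y*sy) = (10*-1, -20*3) = (-10, -60)

(-10, -60)


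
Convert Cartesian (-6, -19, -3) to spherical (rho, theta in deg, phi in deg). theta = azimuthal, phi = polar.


rho = sqrt((-6)^2 + (-19)^2 + (-3)^2) = 20.1494
theta = atan2(-19, -6) = 252.4744 deg
phi = acos(-3/20.1494) = 98.5625 deg

rho = 20.1494, theta = 252.4744 deg, phi = 98.5625 deg


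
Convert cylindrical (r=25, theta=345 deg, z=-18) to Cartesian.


x = 25 * cos(345) = 24.1481
y = 25 * sin(345) = -6.4705
z = -18

(24.1481, -6.4705, -18)


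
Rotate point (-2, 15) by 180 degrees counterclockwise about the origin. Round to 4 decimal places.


x' = -2*cos(180) - 15*sin(180) = 2
y' = -2*sin(180) + 15*cos(180) = -15

(2, -15)


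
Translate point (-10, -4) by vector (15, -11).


Translation: (x+dx, y+dy) = (-10+15, -4+-11) = (5, -15)

(5, -15)


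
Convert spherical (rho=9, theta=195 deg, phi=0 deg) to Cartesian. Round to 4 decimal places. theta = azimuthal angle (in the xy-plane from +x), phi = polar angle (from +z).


x = 9 * sin(0) * cos(195) = 0
y = 9 * sin(0) * sin(195) = 0
z = 9 * cos(0) = 9

(0, 0, 9)


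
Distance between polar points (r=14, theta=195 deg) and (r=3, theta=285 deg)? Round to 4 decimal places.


d = sqrt(r1^2 + r2^2 - 2*r1*r2*cos(t2-t1))
d = sqrt(14^2 + 3^2 - 2*14*3*cos(285-195)) = 14.3178

14.3178


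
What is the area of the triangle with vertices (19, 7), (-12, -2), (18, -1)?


Area = |x1(y2-y3) + x2(y3-y1) + x3(y1-y2)| / 2
= |19*(-2--1) + -12*(-1-7) + 18*(7--2)| / 2
= 119.5

119.5


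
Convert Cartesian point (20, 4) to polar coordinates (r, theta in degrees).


r = sqrt(20^2 + 4^2) = 20.3961
theta = atan2(4, 20) = 11.3099 degrees

r = 20.3961, theta = 11.3099 degrees


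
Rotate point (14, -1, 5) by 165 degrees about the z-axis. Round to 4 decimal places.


x' = 14*cos(165) - -1*sin(165) = -13.2641
y' = 14*sin(165) + -1*cos(165) = 4.5894
z' = 5

(-13.2641, 4.5894, 5)


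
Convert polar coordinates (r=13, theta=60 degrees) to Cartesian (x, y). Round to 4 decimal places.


x = 13 * cos(60) = 6.5
y = 13 * sin(60) = 11.2583

(6.5, 11.2583)


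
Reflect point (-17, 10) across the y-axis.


Reflection across y-axis: (x, y) -> (-x, y)
(-17, 10) -> (17, 10)

(17, 10)


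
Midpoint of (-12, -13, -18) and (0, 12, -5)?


Midpoint = ((-12+0)/2, (-13+12)/2, (-18+-5)/2) = (-6, -0.5, -11.5)

(-6, -0.5, -11.5)


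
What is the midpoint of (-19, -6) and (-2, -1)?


Midpoint = ((-19+-2)/2, (-6+-1)/2) = (-10.5, -3.5)

(-10.5, -3.5)


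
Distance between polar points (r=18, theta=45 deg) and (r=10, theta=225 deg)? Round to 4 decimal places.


d = sqrt(r1^2 + r2^2 - 2*r1*r2*cos(t2-t1))
d = sqrt(18^2 + 10^2 - 2*18*10*cos(225-45)) = 28

28


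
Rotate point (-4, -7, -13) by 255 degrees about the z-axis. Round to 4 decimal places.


x' = -4*cos(255) - -7*sin(255) = -5.7262
y' = -4*sin(255) + -7*cos(255) = 5.6754
z' = -13

(-5.7262, 5.6754, -13)


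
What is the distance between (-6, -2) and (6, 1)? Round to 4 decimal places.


d = sqrt((6--6)^2 + (1--2)^2) = 12.3693

12.3693


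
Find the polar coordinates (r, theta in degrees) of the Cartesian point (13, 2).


r = sqrt(13^2 + 2^2) = 13.1529
theta = atan2(2, 13) = 8.7462 degrees

r = 13.1529, theta = 8.7462 degrees


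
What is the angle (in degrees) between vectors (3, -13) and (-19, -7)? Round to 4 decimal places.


dot = 3*-19 + -13*-7 = 34
|u| = 13.3417, |v| = 20.2485
cos(angle) = 0.1259
angle = 82.7698 degrees

82.7698 degrees


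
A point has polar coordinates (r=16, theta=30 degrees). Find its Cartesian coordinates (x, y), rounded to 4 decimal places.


x = 16 * cos(30) = 13.8564
y = 16 * sin(30) = 8

(13.8564, 8)


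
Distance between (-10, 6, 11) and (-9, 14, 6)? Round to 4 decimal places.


d = sqrt((-9--10)^2 + (14-6)^2 + (6-11)^2) = 9.4868

9.4868


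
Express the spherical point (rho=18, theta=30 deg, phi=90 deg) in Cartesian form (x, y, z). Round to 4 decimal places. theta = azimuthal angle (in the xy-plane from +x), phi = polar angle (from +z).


x = 18 * sin(90) * cos(30) = 15.5885
y = 18 * sin(90) * sin(30) = 9
z = 18 * cos(90) = 0

(15.5885, 9, 0)


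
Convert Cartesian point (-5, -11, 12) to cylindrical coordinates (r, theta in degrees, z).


r = sqrt((-5)^2 + (-11)^2) = 12.083
theta = atan2(-11, -5) = 245.556 deg
z = 12

r = 12.083, theta = 245.556 deg, z = 12


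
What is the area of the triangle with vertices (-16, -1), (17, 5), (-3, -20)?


Area = |x1(y2-y3) + x2(y3-y1) + x3(y1-y2)| / 2
= |-16*(5--20) + 17*(-20--1) + -3*(-1-5)| / 2
= 352.5

352.5


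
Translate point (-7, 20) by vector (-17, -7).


Translation: (x+dx, y+dy) = (-7+-17, 20+-7) = (-24, 13)

(-24, 13)


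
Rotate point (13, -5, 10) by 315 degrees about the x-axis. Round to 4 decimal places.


x' = 13
y' = -5*cos(315) - 10*sin(315) = 3.5355
z' = -5*sin(315) + 10*cos(315) = 10.6066

(13, 3.5355, 10.6066)


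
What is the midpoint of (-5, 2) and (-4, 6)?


Midpoint = ((-5+-4)/2, (2+6)/2) = (-4.5, 4)

(-4.5, 4)


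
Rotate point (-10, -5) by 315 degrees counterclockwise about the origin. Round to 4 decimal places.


x' = -10*cos(315) - -5*sin(315) = -10.6066
y' = -10*sin(315) + -5*cos(315) = 3.5355

(-10.6066, 3.5355)


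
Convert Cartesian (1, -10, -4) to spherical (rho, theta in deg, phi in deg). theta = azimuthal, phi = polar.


rho = sqrt(1^2 + (-10)^2 + (-4)^2) = 10.8167
theta = atan2(-10, 1) = 275.7106 deg
phi = acos(-4/10.8167) = 111.7033 deg

rho = 10.8167, theta = 275.7106 deg, phi = 111.7033 deg


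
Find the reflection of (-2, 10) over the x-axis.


Reflection across x-axis: (x, y) -> (x, -y)
(-2, 10) -> (-2, -10)

(-2, -10)


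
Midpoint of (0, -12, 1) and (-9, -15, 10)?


Midpoint = ((0+-9)/2, (-12+-15)/2, (1+10)/2) = (-4.5, -13.5, 5.5)

(-4.5, -13.5, 5.5)


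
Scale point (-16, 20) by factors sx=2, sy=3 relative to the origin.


Scaling: (x*sx, y*sy) = (-16*2, 20*3) = (-32, 60)

(-32, 60)


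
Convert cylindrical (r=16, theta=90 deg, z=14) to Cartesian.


x = 16 * cos(90) = 0
y = 16 * sin(90) = 16
z = 14

(0, 16, 14)


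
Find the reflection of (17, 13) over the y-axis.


Reflection across y-axis: (x, y) -> (-x, y)
(17, 13) -> (-17, 13)

(-17, 13)


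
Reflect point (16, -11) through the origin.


Reflection through origin: (x, y) -> (-x, -y)
(16, -11) -> (-16, 11)

(-16, 11)


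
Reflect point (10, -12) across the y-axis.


Reflection across y-axis: (x, y) -> (-x, y)
(10, -12) -> (-10, -12)

(-10, -12)


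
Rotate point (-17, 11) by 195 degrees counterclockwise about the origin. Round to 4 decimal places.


x' = -17*cos(195) - 11*sin(195) = 19.2677
y' = -17*sin(195) + 11*cos(195) = -6.2253

(19.2677, -6.2253)


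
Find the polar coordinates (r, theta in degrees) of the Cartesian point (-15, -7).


r = sqrt((-15)^2 + (-7)^2) = 16.5529
theta = atan2(-7, -15) = 205.0169 degrees

r = 16.5529, theta = 205.0169 degrees


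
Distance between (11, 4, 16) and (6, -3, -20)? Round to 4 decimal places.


d = sqrt((6-11)^2 + (-3-4)^2 + (-20-16)^2) = 37.0135

37.0135


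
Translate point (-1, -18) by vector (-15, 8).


Translation: (x+dx, y+dy) = (-1+-15, -18+8) = (-16, -10)

(-16, -10)


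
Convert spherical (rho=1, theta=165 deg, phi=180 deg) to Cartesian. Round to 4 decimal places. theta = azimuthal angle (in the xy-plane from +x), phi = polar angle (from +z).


x = 1 * sin(180) * cos(165) = 0
y = 1 * sin(180) * sin(165) = 0
z = 1 * cos(180) = -1

(0, 0, -1)


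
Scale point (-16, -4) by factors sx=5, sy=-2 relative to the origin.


Scaling: (x*sx, y*sy) = (-16*5, -4*-2) = (-80, 8)

(-80, 8)


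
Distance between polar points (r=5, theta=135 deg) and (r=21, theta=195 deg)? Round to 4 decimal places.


d = sqrt(r1^2 + r2^2 - 2*r1*r2*cos(t2-t1))
d = sqrt(5^2 + 21^2 - 2*5*21*cos(195-135)) = 19

19


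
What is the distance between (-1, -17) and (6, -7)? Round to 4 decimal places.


d = sqrt((6--1)^2 + (-7--17)^2) = 12.2066

12.2066


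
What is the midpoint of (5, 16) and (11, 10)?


Midpoint = ((5+11)/2, (16+10)/2) = (8, 13)

(8, 13)


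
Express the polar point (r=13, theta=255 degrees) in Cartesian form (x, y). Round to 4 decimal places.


x = 13 * cos(255) = -3.3646
y = 13 * sin(255) = -12.557

(-3.3646, -12.557)


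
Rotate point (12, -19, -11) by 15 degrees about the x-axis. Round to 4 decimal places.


x' = 12
y' = -19*cos(15) - -11*sin(15) = -15.5056
z' = -19*sin(15) + -11*cos(15) = -15.5427

(12, -15.5056, -15.5427)


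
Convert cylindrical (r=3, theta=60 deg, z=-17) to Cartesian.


x = 3 * cos(60) = 1.5
y = 3 * sin(60) = 2.5981
z = -17

(1.5, 2.5981, -17)


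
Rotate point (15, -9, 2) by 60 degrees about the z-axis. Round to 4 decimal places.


x' = 15*cos(60) - -9*sin(60) = 15.2942
y' = 15*sin(60) + -9*cos(60) = 8.4904
z' = 2

(15.2942, 8.4904, 2)


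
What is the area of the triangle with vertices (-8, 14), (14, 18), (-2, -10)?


Area = |x1(y2-y3) + x2(y3-y1) + x3(y1-y2)| / 2
= |-8*(18--10) + 14*(-10-14) + -2*(14-18)| / 2
= 276

276


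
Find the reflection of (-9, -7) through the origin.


Reflection through origin: (x, y) -> (-x, -y)
(-9, -7) -> (9, 7)

(9, 7)


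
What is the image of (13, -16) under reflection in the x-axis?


Reflection across x-axis: (x, y) -> (x, -y)
(13, -16) -> (13, 16)

(13, 16)


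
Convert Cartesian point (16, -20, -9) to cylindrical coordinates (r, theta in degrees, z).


r = sqrt(16^2 + (-20)^2) = 25.6125
theta = atan2(-20, 16) = 308.6598 deg
z = -9

r = 25.6125, theta = 308.6598 deg, z = -9


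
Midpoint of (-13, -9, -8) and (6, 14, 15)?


Midpoint = ((-13+6)/2, (-9+14)/2, (-8+15)/2) = (-3.5, 2.5, 3.5)

(-3.5, 2.5, 3.5)


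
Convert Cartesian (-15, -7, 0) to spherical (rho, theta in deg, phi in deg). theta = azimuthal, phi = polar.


rho = sqrt((-15)^2 + (-7)^2 + 0^2) = 16.5529
theta = atan2(-7, -15) = 205.0169 deg
phi = acos(0/16.5529) = 90 deg

rho = 16.5529, theta = 205.0169 deg, phi = 90 deg


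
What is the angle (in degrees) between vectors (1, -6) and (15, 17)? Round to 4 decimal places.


dot = 1*15 + -6*17 = -87
|u| = 6.0828, |v| = 22.6716
cos(angle) = -0.6309
angle = 129.114 degrees

129.114 degrees


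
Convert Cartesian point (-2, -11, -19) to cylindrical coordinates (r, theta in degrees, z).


r = sqrt((-2)^2 + (-11)^2) = 11.1803
theta = atan2(-11, -2) = 259.6952 deg
z = -19

r = 11.1803, theta = 259.6952 deg, z = -19


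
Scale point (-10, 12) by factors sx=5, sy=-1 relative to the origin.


Scaling: (x*sx, y*sy) = (-10*5, 12*-1) = (-50, -12)

(-50, -12)
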